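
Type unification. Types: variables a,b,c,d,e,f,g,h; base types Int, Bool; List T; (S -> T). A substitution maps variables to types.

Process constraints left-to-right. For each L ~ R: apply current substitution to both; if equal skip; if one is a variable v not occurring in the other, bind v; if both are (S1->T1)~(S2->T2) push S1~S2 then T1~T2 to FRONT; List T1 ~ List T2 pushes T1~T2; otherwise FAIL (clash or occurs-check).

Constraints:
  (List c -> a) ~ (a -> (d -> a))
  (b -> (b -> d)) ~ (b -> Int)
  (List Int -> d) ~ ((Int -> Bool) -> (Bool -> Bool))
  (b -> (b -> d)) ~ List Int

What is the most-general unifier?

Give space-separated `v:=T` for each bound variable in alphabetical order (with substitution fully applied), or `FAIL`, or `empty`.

step 1: unify (List c -> a) ~ (a -> (d -> a))  [subst: {-} | 3 pending]
  -> decompose arrow: push List c~a, a~(d -> a)
step 2: unify List c ~ a  [subst: {-} | 4 pending]
  bind a := List c
step 3: unify List c ~ (d -> List c)  [subst: {a:=List c} | 3 pending]
  clash: List c vs (d -> List c)

Answer: FAIL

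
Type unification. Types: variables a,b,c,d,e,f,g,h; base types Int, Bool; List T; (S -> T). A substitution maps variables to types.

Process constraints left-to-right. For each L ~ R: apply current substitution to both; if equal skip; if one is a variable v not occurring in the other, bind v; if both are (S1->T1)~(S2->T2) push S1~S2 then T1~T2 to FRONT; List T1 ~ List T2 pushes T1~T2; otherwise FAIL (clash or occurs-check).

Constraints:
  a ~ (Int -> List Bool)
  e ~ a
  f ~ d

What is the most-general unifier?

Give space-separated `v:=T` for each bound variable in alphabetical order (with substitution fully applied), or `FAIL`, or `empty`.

step 1: unify a ~ (Int -> List Bool)  [subst: {-} | 2 pending]
  bind a := (Int -> List Bool)
step 2: unify e ~ (Int -> List Bool)  [subst: {a:=(Int -> List Bool)} | 1 pending]
  bind e := (Int -> List Bool)
step 3: unify f ~ d  [subst: {a:=(Int -> List Bool), e:=(Int -> List Bool)} | 0 pending]
  bind f := d

Answer: a:=(Int -> List Bool) e:=(Int -> List Bool) f:=d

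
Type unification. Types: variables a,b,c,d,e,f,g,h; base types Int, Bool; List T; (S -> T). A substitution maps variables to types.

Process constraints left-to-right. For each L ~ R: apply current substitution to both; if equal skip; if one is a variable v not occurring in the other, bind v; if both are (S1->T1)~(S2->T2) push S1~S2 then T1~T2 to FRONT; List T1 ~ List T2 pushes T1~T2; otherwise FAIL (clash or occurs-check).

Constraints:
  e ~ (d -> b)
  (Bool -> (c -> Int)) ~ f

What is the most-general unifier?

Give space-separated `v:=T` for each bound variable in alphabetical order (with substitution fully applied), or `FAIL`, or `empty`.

step 1: unify e ~ (d -> b)  [subst: {-} | 1 pending]
  bind e := (d -> b)
step 2: unify (Bool -> (c -> Int)) ~ f  [subst: {e:=(d -> b)} | 0 pending]
  bind f := (Bool -> (c -> Int))

Answer: e:=(d -> b) f:=(Bool -> (c -> Int))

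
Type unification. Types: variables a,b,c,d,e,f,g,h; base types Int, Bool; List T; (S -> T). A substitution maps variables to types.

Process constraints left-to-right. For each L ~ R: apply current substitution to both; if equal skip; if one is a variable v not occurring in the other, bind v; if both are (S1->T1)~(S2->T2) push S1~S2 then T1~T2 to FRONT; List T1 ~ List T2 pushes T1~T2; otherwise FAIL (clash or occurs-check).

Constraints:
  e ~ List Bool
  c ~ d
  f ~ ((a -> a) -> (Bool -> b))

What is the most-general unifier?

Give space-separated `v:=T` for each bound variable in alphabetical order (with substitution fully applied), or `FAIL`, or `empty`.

Answer: c:=d e:=List Bool f:=((a -> a) -> (Bool -> b))

Derivation:
step 1: unify e ~ List Bool  [subst: {-} | 2 pending]
  bind e := List Bool
step 2: unify c ~ d  [subst: {e:=List Bool} | 1 pending]
  bind c := d
step 3: unify f ~ ((a -> a) -> (Bool -> b))  [subst: {e:=List Bool, c:=d} | 0 pending]
  bind f := ((a -> a) -> (Bool -> b))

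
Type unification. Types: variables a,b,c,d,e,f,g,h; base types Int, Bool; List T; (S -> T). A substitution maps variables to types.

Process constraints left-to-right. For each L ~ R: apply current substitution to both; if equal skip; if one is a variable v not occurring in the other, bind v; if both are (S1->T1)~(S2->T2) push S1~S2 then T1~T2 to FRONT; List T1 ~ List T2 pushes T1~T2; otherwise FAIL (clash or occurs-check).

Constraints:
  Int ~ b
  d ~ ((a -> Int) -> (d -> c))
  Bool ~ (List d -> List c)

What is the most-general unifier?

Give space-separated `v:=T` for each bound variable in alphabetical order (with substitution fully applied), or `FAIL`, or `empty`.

Answer: FAIL

Derivation:
step 1: unify Int ~ b  [subst: {-} | 2 pending]
  bind b := Int
step 2: unify d ~ ((a -> Int) -> (d -> c))  [subst: {b:=Int} | 1 pending]
  occurs-check fail: d in ((a -> Int) -> (d -> c))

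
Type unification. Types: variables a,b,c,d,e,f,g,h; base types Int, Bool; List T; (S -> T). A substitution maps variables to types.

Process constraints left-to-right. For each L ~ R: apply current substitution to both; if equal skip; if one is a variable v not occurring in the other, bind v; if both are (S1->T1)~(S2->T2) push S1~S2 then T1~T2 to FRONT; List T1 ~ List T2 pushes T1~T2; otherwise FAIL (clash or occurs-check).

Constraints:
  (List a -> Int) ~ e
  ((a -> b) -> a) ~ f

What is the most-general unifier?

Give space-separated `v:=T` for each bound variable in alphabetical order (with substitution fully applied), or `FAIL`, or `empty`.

step 1: unify (List a -> Int) ~ e  [subst: {-} | 1 pending]
  bind e := (List a -> Int)
step 2: unify ((a -> b) -> a) ~ f  [subst: {e:=(List a -> Int)} | 0 pending]
  bind f := ((a -> b) -> a)

Answer: e:=(List a -> Int) f:=((a -> b) -> a)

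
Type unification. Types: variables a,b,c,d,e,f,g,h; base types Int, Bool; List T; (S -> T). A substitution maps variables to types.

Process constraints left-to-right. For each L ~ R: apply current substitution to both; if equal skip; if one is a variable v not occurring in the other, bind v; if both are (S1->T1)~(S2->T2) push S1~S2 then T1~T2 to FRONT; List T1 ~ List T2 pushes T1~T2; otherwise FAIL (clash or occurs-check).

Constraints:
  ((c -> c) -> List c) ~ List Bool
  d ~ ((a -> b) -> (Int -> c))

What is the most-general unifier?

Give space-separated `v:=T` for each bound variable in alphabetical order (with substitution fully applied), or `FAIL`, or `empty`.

Answer: FAIL

Derivation:
step 1: unify ((c -> c) -> List c) ~ List Bool  [subst: {-} | 1 pending]
  clash: ((c -> c) -> List c) vs List Bool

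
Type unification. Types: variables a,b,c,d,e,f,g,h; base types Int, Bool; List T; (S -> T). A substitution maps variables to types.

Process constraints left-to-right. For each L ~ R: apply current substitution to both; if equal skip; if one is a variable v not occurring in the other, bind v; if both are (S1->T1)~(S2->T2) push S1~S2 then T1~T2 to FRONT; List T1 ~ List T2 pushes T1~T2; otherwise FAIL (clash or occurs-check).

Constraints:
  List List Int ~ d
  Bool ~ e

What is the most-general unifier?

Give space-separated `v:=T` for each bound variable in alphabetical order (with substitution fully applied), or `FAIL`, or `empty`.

Answer: d:=List List Int e:=Bool

Derivation:
step 1: unify List List Int ~ d  [subst: {-} | 1 pending]
  bind d := List List Int
step 2: unify Bool ~ e  [subst: {d:=List List Int} | 0 pending]
  bind e := Bool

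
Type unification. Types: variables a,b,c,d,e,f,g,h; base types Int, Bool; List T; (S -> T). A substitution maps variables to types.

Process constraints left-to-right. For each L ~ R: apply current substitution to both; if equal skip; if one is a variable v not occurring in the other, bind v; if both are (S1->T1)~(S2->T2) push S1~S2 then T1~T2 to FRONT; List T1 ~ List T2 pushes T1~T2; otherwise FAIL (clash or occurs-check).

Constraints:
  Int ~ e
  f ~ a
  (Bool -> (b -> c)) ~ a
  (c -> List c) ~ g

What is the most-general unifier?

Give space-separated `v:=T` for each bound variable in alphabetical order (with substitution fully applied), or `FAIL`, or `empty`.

Answer: a:=(Bool -> (b -> c)) e:=Int f:=(Bool -> (b -> c)) g:=(c -> List c)

Derivation:
step 1: unify Int ~ e  [subst: {-} | 3 pending]
  bind e := Int
step 2: unify f ~ a  [subst: {e:=Int} | 2 pending]
  bind f := a
step 3: unify (Bool -> (b -> c)) ~ a  [subst: {e:=Int, f:=a} | 1 pending]
  bind a := (Bool -> (b -> c))
step 4: unify (c -> List c) ~ g  [subst: {e:=Int, f:=a, a:=(Bool -> (b -> c))} | 0 pending]
  bind g := (c -> List c)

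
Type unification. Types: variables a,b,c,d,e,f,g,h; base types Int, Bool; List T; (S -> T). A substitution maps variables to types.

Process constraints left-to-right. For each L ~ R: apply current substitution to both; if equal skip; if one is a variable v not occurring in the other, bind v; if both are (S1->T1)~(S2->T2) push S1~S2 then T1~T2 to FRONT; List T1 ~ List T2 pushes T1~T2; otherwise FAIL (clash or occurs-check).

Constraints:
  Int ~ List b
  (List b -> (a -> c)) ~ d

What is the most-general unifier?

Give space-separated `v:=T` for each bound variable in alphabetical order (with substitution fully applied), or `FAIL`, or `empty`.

Answer: FAIL

Derivation:
step 1: unify Int ~ List b  [subst: {-} | 1 pending]
  clash: Int vs List b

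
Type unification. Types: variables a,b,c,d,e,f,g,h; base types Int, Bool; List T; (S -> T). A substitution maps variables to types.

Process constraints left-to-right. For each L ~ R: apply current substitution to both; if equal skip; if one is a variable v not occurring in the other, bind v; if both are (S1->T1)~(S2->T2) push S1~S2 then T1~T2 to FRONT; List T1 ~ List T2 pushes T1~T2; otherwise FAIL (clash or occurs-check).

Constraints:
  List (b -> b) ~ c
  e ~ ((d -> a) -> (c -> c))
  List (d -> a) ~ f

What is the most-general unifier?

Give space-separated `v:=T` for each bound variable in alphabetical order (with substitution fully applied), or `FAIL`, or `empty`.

Answer: c:=List (b -> b) e:=((d -> a) -> (List (b -> b) -> List (b -> b))) f:=List (d -> a)

Derivation:
step 1: unify List (b -> b) ~ c  [subst: {-} | 2 pending]
  bind c := List (b -> b)
step 2: unify e ~ ((d -> a) -> (List (b -> b) -> List (b -> b)))  [subst: {c:=List (b -> b)} | 1 pending]
  bind e := ((d -> a) -> (List (b -> b) -> List (b -> b)))
step 3: unify List (d -> a) ~ f  [subst: {c:=List (b -> b), e:=((d -> a) -> (List (b -> b) -> List (b -> b)))} | 0 pending]
  bind f := List (d -> a)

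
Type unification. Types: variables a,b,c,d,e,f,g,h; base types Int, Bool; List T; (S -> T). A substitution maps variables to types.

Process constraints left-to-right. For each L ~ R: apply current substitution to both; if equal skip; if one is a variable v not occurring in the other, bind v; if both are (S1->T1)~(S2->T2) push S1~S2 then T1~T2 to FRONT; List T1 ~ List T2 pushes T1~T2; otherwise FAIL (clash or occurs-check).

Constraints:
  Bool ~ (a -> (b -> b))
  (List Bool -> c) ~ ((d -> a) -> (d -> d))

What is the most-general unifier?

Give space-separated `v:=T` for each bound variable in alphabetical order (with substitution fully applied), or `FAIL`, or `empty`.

step 1: unify Bool ~ (a -> (b -> b))  [subst: {-} | 1 pending]
  clash: Bool vs (a -> (b -> b))

Answer: FAIL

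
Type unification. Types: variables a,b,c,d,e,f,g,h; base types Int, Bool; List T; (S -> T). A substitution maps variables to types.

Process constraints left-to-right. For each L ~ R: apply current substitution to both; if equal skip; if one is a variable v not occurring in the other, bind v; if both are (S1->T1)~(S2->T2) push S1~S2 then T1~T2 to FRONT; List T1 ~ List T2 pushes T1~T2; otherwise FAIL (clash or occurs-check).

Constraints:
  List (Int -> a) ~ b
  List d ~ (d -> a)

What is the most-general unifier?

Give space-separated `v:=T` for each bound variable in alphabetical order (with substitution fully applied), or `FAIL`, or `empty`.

Answer: FAIL

Derivation:
step 1: unify List (Int -> a) ~ b  [subst: {-} | 1 pending]
  bind b := List (Int -> a)
step 2: unify List d ~ (d -> a)  [subst: {b:=List (Int -> a)} | 0 pending]
  clash: List d vs (d -> a)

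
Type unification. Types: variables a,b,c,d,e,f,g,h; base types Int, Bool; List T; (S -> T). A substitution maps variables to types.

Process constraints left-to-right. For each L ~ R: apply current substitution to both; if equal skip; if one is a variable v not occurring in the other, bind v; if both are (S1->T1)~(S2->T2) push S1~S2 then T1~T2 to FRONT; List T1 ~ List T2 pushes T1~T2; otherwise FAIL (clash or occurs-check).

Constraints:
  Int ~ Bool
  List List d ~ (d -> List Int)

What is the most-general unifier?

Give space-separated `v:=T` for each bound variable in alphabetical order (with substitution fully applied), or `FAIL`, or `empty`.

Answer: FAIL

Derivation:
step 1: unify Int ~ Bool  [subst: {-} | 1 pending]
  clash: Int vs Bool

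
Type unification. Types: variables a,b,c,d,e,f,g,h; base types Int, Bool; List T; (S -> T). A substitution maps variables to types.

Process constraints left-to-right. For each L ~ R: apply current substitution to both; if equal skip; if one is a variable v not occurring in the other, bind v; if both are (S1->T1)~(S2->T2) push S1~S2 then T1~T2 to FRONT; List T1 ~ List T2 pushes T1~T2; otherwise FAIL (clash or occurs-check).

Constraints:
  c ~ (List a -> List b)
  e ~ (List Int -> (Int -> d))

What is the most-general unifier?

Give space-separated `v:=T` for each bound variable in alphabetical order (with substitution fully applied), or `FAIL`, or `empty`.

step 1: unify c ~ (List a -> List b)  [subst: {-} | 1 pending]
  bind c := (List a -> List b)
step 2: unify e ~ (List Int -> (Int -> d))  [subst: {c:=(List a -> List b)} | 0 pending]
  bind e := (List Int -> (Int -> d))

Answer: c:=(List a -> List b) e:=(List Int -> (Int -> d))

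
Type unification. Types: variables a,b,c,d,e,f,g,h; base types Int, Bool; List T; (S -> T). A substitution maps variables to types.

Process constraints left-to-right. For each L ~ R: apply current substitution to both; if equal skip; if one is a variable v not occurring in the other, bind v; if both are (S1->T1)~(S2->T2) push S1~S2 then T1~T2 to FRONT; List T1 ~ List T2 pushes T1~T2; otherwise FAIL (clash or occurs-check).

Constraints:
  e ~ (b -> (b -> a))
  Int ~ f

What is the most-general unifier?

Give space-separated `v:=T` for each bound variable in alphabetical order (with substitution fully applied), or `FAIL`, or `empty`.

step 1: unify e ~ (b -> (b -> a))  [subst: {-} | 1 pending]
  bind e := (b -> (b -> a))
step 2: unify Int ~ f  [subst: {e:=(b -> (b -> a))} | 0 pending]
  bind f := Int

Answer: e:=(b -> (b -> a)) f:=Int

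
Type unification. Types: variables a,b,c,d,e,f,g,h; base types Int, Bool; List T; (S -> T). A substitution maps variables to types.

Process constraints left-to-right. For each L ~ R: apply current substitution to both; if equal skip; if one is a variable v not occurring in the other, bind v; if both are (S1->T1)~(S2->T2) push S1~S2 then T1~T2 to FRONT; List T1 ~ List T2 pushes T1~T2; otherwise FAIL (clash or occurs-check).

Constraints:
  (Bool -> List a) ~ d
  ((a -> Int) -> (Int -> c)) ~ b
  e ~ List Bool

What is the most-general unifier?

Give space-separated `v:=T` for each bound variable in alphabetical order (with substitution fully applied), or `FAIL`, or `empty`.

Answer: b:=((a -> Int) -> (Int -> c)) d:=(Bool -> List a) e:=List Bool

Derivation:
step 1: unify (Bool -> List a) ~ d  [subst: {-} | 2 pending]
  bind d := (Bool -> List a)
step 2: unify ((a -> Int) -> (Int -> c)) ~ b  [subst: {d:=(Bool -> List a)} | 1 pending]
  bind b := ((a -> Int) -> (Int -> c))
step 3: unify e ~ List Bool  [subst: {d:=(Bool -> List a), b:=((a -> Int) -> (Int -> c))} | 0 pending]
  bind e := List Bool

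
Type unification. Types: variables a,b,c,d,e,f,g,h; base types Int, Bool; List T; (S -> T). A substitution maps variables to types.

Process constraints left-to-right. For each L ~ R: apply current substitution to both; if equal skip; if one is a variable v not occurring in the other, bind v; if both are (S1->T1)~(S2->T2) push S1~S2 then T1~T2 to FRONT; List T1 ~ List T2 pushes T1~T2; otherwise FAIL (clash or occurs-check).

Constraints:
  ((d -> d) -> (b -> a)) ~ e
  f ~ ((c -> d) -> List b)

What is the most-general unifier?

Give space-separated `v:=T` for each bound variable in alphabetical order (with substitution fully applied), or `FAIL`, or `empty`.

Answer: e:=((d -> d) -> (b -> a)) f:=((c -> d) -> List b)

Derivation:
step 1: unify ((d -> d) -> (b -> a)) ~ e  [subst: {-} | 1 pending]
  bind e := ((d -> d) -> (b -> a))
step 2: unify f ~ ((c -> d) -> List b)  [subst: {e:=((d -> d) -> (b -> a))} | 0 pending]
  bind f := ((c -> d) -> List b)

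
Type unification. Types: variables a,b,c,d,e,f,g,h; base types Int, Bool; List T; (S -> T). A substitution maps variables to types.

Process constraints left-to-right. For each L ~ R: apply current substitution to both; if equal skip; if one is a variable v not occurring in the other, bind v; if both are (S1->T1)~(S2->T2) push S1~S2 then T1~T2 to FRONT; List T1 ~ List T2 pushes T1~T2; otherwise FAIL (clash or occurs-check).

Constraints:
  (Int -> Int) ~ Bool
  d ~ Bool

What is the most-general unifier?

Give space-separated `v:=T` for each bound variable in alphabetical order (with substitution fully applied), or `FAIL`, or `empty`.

step 1: unify (Int -> Int) ~ Bool  [subst: {-} | 1 pending]
  clash: (Int -> Int) vs Bool

Answer: FAIL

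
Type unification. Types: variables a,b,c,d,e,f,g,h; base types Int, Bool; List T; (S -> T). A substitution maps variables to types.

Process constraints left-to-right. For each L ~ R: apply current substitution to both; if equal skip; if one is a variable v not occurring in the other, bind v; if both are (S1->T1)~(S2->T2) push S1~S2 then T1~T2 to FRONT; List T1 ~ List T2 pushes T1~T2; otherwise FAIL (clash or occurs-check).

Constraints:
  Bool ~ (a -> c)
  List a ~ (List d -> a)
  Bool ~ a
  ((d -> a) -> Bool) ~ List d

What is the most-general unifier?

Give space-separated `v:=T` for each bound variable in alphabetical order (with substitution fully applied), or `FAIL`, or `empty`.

Answer: FAIL

Derivation:
step 1: unify Bool ~ (a -> c)  [subst: {-} | 3 pending]
  clash: Bool vs (a -> c)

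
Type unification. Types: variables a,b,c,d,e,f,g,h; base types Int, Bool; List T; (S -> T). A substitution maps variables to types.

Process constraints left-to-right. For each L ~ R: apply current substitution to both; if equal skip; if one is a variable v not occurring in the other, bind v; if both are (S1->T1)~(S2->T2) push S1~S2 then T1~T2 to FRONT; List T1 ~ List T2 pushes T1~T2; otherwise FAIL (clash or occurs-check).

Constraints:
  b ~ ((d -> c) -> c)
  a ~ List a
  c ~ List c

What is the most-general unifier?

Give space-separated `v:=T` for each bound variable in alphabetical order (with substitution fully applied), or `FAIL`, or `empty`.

Answer: FAIL

Derivation:
step 1: unify b ~ ((d -> c) -> c)  [subst: {-} | 2 pending]
  bind b := ((d -> c) -> c)
step 2: unify a ~ List a  [subst: {b:=((d -> c) -> c)} | 1 pending]
  occurs-check fail: a in List a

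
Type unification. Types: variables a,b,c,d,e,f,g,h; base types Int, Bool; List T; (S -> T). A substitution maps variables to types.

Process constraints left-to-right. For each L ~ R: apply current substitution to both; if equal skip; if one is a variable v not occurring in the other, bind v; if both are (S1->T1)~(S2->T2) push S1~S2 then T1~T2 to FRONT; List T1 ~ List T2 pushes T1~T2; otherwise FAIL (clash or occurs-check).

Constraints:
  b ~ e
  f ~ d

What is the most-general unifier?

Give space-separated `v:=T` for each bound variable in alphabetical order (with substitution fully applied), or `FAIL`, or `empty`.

Answer: b:=e f:=d

Derivation:
step 1: unify b ~ e  [subst: {-} | 1 pending]
  bind b := e
step 2: unify f ~ d  [subst: {b:=e} | 0 pending]
  bind f := d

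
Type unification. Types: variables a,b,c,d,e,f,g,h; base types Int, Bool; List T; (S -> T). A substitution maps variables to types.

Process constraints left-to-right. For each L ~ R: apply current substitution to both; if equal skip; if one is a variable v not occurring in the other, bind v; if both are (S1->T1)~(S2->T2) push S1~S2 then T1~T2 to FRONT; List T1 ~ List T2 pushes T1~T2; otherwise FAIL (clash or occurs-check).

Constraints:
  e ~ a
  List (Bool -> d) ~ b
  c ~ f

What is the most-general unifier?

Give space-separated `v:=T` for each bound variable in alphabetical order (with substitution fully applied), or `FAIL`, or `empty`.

step 1: unify e ~ a  [subst: {-} | 2 pending]
  bind e := a
step 2: unify List (Bool -> d) ~ b  [subst: {e:=a} | 1 pending]
  bind b := List (Bool -> d)
step 3: unify c ~ f  [subst: {e:=a, b:=List (Bool -> d)} | 0 pending]
  bind c := f

Answer: b:=List (Bool -> d) c:=f e:=a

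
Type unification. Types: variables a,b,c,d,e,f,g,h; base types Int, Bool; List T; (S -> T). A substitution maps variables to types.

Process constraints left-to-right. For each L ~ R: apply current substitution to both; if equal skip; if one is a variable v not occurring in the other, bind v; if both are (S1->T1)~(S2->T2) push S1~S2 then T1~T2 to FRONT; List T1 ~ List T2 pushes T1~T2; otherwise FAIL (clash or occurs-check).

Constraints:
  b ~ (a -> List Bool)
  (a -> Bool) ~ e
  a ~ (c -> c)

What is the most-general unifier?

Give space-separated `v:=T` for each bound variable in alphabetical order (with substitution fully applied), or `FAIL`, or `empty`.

Answer: a:=(c -> c) b:=((c -> c) -> List Bool) e:=((c -> c) -> Bool)

Derivation:
step 1: unify b ~ (a -> List Bool)  [subst: {-} | 2 pending]
  bind b := (a -> List Bool)
step 2: unify (a -> Bool) ~ e  [subst: {b:=(a -> List Bool)} | 1 pending]
  bind e := (a -> Bool)
step 3: unify a ~ (c -> c)  [subst: {b:=(a -> List Bool), e:=(a -> Bool)} | 0 pending]
  bind a := (c -> c)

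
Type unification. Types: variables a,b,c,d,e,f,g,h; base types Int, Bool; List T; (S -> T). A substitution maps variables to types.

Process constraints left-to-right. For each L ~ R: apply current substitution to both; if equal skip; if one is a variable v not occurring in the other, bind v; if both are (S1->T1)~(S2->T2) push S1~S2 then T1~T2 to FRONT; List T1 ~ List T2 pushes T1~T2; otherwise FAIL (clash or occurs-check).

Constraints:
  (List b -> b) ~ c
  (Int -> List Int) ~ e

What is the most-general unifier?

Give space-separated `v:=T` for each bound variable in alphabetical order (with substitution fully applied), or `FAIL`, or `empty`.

Answer: c:=(List b -> b) e:=(Int -> List Int)

Derivation:
step 1: unify (List b -> b) ~ c  [subst: {-} | 1 pending]
  bind c := (List b -> b)
step 2: unify (Int -> List Int) ~ e  [subst: {c:=(List b -> b)} | 0 pending]
  bind e := (Int -> List Int)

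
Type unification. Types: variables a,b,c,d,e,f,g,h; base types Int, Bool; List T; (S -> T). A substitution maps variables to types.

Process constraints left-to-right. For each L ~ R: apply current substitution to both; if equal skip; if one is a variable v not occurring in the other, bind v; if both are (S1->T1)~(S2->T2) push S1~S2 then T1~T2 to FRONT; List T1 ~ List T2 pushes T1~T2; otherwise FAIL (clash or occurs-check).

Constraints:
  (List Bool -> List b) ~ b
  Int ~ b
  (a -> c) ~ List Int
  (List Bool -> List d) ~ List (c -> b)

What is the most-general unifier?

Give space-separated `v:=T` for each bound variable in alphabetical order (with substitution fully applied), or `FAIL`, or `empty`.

Answer: FAIL

Derivation:
step 1: unify (List Bool -> List b) ~ b  [subst: {-} | 3 pending]
  occurs-check fail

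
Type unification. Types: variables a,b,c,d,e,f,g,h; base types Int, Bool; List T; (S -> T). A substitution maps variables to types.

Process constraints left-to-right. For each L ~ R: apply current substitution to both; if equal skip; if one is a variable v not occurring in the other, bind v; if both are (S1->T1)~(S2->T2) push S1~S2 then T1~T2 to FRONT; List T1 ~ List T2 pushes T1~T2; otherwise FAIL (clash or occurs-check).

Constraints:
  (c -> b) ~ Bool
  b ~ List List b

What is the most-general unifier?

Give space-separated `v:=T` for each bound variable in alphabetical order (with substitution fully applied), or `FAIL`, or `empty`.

Answer: FAIL

Derivation:
step 1: unify (c -> b) ~ Bool  [subst: {-} | 1 pending]
  clash: (c -> b) vs Bool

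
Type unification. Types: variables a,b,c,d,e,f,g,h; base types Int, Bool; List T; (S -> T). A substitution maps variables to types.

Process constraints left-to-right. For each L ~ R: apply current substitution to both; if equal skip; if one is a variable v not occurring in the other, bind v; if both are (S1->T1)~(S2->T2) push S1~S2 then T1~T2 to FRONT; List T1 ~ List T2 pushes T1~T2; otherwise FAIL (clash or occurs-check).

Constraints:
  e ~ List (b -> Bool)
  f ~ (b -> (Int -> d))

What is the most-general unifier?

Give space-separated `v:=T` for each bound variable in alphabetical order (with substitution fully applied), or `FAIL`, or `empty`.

step 1: unify e ~ List (b -> Bool)  [subst: {-} | 1 pending]
  bind e := List (b -> Bool)
step 2: unify f ~ (b -> (Int -> d))  [subst: {e:=List (b -> Bool)} | 0 pending]
  bind f := (b -> (Int -> d))

Answer: e:=List (b -> Bool) f:=(b -> (Int -> d))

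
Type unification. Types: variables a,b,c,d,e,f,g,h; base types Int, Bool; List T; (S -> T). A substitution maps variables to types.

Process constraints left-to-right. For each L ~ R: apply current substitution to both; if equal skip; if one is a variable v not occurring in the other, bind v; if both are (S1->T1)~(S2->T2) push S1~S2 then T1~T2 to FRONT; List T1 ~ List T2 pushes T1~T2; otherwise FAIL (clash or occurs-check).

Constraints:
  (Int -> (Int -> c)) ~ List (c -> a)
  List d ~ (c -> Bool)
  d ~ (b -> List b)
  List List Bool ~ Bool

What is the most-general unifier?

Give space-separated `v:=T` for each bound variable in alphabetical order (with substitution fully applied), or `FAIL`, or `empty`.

step 1: unify (Int -> (Int -> c)) ~ List (c -> a)  [subst: {-} | 3 pending]
  clash: (Int -> (Int -> c)) vs List (c -> a)

Answer: FAIL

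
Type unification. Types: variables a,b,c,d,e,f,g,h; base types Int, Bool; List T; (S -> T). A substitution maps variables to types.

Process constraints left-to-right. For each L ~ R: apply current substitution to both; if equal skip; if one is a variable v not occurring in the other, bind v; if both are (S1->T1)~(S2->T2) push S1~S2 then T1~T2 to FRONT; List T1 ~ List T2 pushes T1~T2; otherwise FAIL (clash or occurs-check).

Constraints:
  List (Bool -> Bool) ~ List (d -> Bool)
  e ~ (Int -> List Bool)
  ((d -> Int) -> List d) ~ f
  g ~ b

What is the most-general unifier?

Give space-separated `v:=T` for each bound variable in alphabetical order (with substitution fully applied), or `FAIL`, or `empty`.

Answer: d:=Bool e:=(Int -> List Bool) f:=((Bool -> Int) -> List Bool) g:=b

Derivation:
step 1: unify List (Bool -> Bool) ~ List (d -> Bool)  [subst: {-} | 3 pending]
  -> decompose List: push (Bool -> Bool)~(d -> Bool)
step 2: unify (Bool -> Bool) ~ (d -> Bool)  [subst: {-} | 3 pending]
  -> decompose arrow: push Bool~d, Bool~Bool
step 3: unify Bool ~ d  [subst: {-} | 4 pending]
  bind d := Bool
step 4: unify Bool ~ Bool  [subst: {d:=Bool} | 3 pending]
  -> identical, skip
step 5: unify e ~ (Int -> List Bool)  [subst: {d:=Bool} | 2 pending]
  bind e := (Int -> List Bool)
step 6: unify ((Bool -> Int) -> List Bool) ~ f  [subst: {d:=Bool, e:=(Int -> List Bool)} | 1 pending]
  bind f := ((Bool -> Int) -> List Bool)
step 7: unify g ~ b  [subst: {d:=Bool, e:=(Int -> List Bool), f:=((Bool -> Int) -> List Bool)} | 0 pending]
  bind g := b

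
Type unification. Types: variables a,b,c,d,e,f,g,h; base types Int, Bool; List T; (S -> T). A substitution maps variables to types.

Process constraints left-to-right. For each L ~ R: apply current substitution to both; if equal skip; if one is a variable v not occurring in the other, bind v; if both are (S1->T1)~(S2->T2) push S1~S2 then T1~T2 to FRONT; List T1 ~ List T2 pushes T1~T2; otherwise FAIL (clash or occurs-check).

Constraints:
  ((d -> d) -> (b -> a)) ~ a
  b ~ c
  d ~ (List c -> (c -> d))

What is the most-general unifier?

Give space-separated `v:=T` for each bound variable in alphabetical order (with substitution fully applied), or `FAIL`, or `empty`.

step 1: unify ((d -> d) -> (b -> a)) ~ a  [subst: {-} | 2 pending]
  occurs-check fail

Answer: FAIL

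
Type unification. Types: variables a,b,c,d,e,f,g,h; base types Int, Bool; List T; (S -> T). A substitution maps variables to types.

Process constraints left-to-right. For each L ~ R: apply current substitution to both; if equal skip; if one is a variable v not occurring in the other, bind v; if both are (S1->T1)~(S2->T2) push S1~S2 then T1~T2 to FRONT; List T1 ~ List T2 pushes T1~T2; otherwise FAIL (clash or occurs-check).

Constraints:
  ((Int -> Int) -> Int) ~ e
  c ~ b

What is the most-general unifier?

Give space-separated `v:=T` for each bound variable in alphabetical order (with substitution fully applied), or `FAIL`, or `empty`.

step 1: unify ((Int -> Int) -> Int) ~ e  [subst: {-} | 1 pending]
  bind e := ((Int -> Int) -> Int)
step 2: unify c ~ b  [subst: {e:=((Int -> Int) -> Int)} | 0 pending]
  bind c := b

Answer: c:=b e:=((Int -> Int) -> Int)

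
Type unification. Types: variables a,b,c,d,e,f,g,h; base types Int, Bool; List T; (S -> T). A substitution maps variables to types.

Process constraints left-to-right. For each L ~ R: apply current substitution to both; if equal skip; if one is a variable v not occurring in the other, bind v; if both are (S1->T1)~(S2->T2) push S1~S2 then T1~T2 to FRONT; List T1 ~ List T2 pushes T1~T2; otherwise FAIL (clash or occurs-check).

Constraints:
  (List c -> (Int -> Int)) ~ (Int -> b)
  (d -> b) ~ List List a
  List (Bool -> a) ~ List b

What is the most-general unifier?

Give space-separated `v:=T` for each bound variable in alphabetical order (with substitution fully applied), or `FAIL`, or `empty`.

step 1: unify (List c -> (Int -> Int)) ~ (Int -> b)  [subst: {-} | 2 pending]
  -> decompose arrow: push List c~Int, (Int -> Int)~b
step 2: unify List c ~ Int  [subst: {-} | 3 pending]
  clash: List c vs Int

Answer: FAIL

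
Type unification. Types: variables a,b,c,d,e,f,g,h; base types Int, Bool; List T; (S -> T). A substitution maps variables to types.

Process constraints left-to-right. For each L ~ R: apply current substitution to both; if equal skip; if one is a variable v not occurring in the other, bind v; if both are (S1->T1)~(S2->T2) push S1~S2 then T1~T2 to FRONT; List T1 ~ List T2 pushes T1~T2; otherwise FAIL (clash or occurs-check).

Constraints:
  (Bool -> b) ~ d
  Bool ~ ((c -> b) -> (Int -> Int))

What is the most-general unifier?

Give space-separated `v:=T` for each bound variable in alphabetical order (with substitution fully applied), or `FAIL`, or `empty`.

Answer: FAIL

Derivation:
step 1: unify (Bool -> b) ~ d  [subst: {-} | 1 pending]
  bind d := (Bool -> b)
step 2: unify Bool ~ ((c -> b) -> (Int -> Int))  [subst: {d:=(Bool -> b)} | 0 pending]
  clash: Bool vs ((c -> b) -> (Int -> Int))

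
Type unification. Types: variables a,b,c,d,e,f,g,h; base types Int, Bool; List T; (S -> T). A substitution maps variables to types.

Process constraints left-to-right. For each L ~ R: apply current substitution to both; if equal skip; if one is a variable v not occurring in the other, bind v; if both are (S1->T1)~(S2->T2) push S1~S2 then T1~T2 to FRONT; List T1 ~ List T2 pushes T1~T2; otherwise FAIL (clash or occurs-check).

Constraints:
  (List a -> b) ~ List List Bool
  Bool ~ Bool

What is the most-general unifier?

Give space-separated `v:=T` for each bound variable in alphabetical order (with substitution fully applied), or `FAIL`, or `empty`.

step 1: unify (List a -> b) ~ List List Bool  [subst: {-} | 1 pending]
  clash: (List a -> b) vs List List Bool

Answer: FAIL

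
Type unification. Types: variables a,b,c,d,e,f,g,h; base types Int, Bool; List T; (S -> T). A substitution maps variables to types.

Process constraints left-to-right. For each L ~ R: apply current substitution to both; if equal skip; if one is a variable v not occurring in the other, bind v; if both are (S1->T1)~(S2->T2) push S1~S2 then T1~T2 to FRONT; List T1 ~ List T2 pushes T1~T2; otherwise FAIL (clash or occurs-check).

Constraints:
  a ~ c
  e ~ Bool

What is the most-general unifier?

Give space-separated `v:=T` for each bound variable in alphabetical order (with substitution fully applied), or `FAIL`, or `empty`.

step 1: unify a ~ c  [subst: {-} | 1 pending]
  bind a := c
step 2: unify e ~ Bool  [subst: {a:=c} | 0 pending]
  bind e := Bool

Answer: a:=c e:=Bool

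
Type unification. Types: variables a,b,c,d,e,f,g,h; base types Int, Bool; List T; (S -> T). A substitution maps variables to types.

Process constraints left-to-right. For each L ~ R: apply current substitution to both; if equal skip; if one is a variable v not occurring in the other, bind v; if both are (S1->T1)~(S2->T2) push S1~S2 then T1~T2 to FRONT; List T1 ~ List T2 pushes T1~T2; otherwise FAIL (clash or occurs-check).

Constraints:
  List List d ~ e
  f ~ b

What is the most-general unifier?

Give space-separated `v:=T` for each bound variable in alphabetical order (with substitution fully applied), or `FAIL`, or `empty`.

step 1: unify List List d ~ e  [subst: {-} | 1 pending]
  bind e := List List d
step 2: unify f ~ b  [subst: {e:=List List d} | 0 pending]
  bind f := b

Answer: e:=List List d f:=b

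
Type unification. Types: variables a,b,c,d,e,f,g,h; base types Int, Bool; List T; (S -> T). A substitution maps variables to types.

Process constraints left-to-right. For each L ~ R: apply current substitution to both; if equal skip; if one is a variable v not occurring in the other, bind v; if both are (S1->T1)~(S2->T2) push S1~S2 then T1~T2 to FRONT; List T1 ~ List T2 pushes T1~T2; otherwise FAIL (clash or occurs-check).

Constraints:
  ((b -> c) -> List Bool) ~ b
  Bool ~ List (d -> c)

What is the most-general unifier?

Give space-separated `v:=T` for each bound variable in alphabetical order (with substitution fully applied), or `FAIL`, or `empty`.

step 1: unify ((b -> c) -> List Bool) ~ b  [subst: {-} | 1 pending]
  occurs-check fail

Answer: FAIL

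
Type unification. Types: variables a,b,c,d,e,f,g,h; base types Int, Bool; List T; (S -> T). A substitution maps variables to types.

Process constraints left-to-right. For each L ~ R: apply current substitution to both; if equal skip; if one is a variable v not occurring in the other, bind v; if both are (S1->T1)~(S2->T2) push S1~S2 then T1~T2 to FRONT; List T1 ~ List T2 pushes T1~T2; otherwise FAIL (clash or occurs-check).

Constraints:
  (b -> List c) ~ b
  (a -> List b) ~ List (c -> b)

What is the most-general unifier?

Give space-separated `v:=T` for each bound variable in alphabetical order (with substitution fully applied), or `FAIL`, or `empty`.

step 1: unify (b -> List c) ~ b  [subst: {-} | 1 pending]
  occurs-check fail

Answer: FAIL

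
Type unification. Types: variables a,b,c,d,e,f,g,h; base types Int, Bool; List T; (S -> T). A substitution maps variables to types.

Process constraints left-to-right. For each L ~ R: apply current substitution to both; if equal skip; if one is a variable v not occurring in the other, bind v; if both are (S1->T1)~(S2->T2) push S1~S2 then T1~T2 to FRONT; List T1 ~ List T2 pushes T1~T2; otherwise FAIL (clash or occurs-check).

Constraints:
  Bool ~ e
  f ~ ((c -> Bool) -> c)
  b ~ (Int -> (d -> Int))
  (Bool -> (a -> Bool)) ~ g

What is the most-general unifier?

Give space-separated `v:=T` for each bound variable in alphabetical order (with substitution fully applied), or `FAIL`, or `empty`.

step 1: unify Bool ~ e  [subst: {-} | 3 pending]
  bind e := Bool
step 2: unify f ~ ((c -> Bool) -> c)  [subst: {e:=Bool} | 2 pending]
  bind f := ((c -> Bool) -> c)
step 3: unify b ~ (Int -> (d -> Int))  [subst: {e:=Bool, f:=((c -> Bool) -> c)} | 1 pending]
  bind b := (Int -> (d -> Int))
step 4: unify (Bool -> (a -> Bool)) ~ g  [subst: {e:=Bool, f:=((c -> Bool) -> c), b:=(Int -> (d -> Int))} | 0 pending]
  bind g := (Bool -> (a -> Bool))

Answer: b:=(Int -> (d -> Int)) e:=Bool f:=((c -> Bool) -> c) g:=(Bool -> (a -> Bool))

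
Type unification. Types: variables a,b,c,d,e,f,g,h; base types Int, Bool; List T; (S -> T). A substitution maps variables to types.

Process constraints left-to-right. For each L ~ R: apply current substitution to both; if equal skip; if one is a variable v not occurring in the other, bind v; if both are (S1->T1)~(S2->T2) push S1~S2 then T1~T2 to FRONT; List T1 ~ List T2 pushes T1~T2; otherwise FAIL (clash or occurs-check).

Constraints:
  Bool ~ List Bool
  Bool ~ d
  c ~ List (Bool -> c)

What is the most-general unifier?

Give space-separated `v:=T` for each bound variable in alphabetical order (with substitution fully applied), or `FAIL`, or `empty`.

step 1: unify Bool ~ List Bool  [subst: {-} | 2 pending]
  clash: Bool vs List Bool

Answer: FAIL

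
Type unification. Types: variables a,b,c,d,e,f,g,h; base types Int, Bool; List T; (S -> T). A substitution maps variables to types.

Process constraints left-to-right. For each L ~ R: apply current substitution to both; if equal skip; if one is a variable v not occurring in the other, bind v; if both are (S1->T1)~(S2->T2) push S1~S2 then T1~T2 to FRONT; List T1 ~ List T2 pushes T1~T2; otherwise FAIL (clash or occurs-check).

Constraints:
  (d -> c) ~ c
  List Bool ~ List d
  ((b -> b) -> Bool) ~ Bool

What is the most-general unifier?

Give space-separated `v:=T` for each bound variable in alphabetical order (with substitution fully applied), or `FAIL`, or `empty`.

Answer: FAIL

Derivation:
step 1: unify (d -> c) ~ c  [subst: {-} | 2 pending]
  occurs-check fail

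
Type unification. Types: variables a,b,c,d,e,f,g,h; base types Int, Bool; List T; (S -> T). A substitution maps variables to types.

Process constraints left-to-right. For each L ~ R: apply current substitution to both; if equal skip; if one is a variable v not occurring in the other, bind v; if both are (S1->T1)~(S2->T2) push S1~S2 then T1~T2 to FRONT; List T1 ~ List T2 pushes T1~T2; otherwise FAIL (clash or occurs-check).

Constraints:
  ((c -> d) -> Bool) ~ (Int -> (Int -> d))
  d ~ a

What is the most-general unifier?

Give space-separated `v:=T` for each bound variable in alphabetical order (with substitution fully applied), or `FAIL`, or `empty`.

Answer: FAIL

Derivation:
step 1: unify ((c -> d) -> Bool) ~ (Int -> (Int -> d))  [subst: {-} | 1 pending]
  -> decompose arrow: push (c -> d)~Int, Bool~(Int -> d)
step 2: unify (c -> d) ~ Int  [subst: {-} | 2 pending]
  clash: (c -> d) vs Int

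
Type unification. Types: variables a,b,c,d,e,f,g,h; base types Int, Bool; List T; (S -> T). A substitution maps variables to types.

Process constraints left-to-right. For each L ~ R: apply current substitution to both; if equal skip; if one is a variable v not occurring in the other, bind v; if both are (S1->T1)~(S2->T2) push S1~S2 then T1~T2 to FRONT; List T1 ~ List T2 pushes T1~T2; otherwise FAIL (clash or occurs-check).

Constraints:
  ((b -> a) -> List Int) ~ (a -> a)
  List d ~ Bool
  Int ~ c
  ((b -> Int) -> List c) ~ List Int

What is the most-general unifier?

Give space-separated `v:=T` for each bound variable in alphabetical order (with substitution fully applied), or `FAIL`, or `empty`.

Answer: FAIL

Derivation:
step 1: unify ((b -> a) -> List Int) ~ (a -> a)  [subst: {-} | 3 pending]
  -> decompose arrow: push (b -> a)~a, List Int~a
step 2: unify (b -> a) ~ a  [subst: {-} | 4 pending]
  occurs-check fail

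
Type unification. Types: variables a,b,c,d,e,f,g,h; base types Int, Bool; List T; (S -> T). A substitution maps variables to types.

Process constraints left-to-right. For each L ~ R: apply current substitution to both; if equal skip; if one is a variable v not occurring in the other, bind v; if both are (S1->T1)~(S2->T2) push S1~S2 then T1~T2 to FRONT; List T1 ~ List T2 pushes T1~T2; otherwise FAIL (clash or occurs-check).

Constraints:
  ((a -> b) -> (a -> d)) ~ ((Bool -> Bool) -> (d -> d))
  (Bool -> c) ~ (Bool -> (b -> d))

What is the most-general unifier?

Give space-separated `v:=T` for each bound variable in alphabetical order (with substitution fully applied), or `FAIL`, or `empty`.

step 1: unify ((a -> b) -> (a -> d)) ~ ((Bool -> Bool) -> (d -> d))  [subst: {-} | 1 pending]
  -> decompose arrow: push (a -> b)~(Bool -> Bool), (a -> d)~(d -> d)
step 2: unify (a -> b) ~ (Bool -> Bool)  [subst: {-} | 2 pending]
  -> decompose arrow: push a~Bool, b~Bool
step 3: unify a ~ Bool  [subst: {-} | 3 pending]
  bind a := Bool
step 4: unify b ~ Bool  [subst: {a:=Bool} | 2 pending]
  bind b := Bool
step 5: unify (Bool -> d) ~ (d -> d)  [subst: {a:=Bool, b:=Bool} | 1 pending]
  -> decompose arrow: push Bool~d, d~d
step 6: unify Bool ~ d  [subst: {a:=Bool, b:=Bool} | 2 pending]
  bind d := Bool
step 7: unify Bool ~ Bool  [subst: {a:=Bool, b:=Bool, d:=Bool} | 1 pending]
  -> identical, skip
step 8: unify (Bool -> c) ~ (Bool -> (Bool -> Bool))  [subst: {a:=Bool, b:=Bool, d:=Bool} | 0 pending]
  -> decompose arrow: push Bool~Bool, c~(Bool -> Bool)
step 9: unify Bool ~ Bool  [subst: {a:=Bool, b:=Bool, d:=Bool} | 1 pending]
  -> identical, skip
step 10: unify c ~ (Bool -> Bool)  [subst: {a:=Bool, b:=Bool, d:=Bool} | 0 pending]
  bind c := (Bool -> Bool)

Answer: a:=Bool b:=Bool c:=(Bool -> Bool) d:=Bool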